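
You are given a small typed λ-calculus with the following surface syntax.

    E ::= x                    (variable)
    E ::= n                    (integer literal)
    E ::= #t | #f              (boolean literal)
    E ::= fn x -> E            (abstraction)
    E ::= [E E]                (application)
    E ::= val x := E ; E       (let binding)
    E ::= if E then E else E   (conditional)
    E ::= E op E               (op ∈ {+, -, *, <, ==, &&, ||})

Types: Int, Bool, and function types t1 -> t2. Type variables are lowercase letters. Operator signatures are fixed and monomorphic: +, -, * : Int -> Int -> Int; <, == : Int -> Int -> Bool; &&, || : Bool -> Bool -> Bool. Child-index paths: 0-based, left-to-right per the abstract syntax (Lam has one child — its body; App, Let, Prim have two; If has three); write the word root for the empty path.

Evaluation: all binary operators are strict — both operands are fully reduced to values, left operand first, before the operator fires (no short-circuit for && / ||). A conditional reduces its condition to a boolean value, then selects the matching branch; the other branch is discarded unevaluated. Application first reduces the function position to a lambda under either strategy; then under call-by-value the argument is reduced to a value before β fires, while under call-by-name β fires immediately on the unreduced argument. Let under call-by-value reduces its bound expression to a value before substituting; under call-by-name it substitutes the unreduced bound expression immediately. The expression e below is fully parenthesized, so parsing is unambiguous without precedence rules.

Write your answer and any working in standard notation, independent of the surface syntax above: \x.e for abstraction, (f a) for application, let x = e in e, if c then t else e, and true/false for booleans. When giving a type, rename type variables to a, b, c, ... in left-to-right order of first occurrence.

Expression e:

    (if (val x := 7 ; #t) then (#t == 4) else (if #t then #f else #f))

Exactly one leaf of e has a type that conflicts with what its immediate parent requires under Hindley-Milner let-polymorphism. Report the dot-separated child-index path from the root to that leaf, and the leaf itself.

Answer: 1.0 : true

Derivation:
let x : Int
  unify Bool ~ Bool
  unify Bool ~ Int
  FAIL: mismatch Bool ~ Int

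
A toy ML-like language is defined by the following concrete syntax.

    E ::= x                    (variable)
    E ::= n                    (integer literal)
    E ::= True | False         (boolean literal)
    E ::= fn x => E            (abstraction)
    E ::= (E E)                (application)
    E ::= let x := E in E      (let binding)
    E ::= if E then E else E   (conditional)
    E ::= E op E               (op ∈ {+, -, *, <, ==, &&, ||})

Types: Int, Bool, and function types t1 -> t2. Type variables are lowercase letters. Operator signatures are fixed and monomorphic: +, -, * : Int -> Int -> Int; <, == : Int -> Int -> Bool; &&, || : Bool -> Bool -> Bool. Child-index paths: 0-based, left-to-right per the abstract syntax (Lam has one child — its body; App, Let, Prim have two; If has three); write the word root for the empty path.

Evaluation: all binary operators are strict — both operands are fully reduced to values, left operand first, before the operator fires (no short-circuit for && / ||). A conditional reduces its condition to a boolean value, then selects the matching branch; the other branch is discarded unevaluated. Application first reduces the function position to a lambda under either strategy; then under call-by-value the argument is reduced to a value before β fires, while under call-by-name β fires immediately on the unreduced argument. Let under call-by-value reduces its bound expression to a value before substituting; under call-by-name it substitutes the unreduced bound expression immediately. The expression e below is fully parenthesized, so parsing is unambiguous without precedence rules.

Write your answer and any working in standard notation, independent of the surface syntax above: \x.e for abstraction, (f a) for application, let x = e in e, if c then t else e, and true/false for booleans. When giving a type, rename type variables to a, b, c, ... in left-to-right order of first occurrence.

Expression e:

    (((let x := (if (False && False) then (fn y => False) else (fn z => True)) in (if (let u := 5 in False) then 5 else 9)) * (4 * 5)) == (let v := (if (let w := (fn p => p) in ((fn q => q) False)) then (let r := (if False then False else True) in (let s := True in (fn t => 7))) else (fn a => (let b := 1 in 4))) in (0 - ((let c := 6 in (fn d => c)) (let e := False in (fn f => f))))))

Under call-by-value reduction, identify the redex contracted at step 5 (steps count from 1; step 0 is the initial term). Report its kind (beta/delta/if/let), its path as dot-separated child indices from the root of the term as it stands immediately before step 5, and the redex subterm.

Trace:
step 0: (((let x = (if (false && false) then (\y.false) else (\z.true)) in (if (let u = 5 in false) then 5 else 9)) * (4 * 5)) == (let v = (if (let w = (\p.p) in ((\q.q) false)) then (let r = (if false then false else true) in (let s = true in (\t.7))) else (\a.(let b = 1 in 4))) in (0 - ((let c = 6 in (\d.c)) (let e = false in (\f.f))))))
step 1: [delta@0.0.0.0] (((let x = (if false then (\y.false) else (\z.true)) in (if (let u = 5 in false) then 5 else 9)) * (4 * 5)) == (let v = (if (let w = (\p.p) in ((\q.q) false)) then (let r = (if false then false else true) in (let s = true in (\t.7))) else (\a.(let b = 1 in 4))) in (0 - ((let c = 6 in (\d.c)) (let e = false in (\f.f))))))
step 2: [if@0.0.0] (((let x = (\z.true) in (if (let u = 5 in false) then 5 else 9)) * (4 * 5)) == (let v = (if (let w = (\p.p) in ((\q.q) false)) then (let r = (if false then false else true) in (let s = true in (\t.7))) else (\a.(let b = 1 in 4))) in (0 - ((let c = 6 in (\d.c)) (let e = false in (\f.f))))))
step 3: [let@0.0] (((if (let u = 5 in false) then 5 else 9) * (4 * 5)) == (let v = (if (let w = (\p.p) in ((\q.q) false)) then (let r = (if false then false else true) in (let s = true in (\t.7))) else (\a.(let b = 1 in 4))) in (0 - ((let c = 6 in (\d.c)) (let e = false in (\f.f))))))
step 4: [let@0.0.0] (((if false then 5 else 9) * (4 * 5)) == (let v = (if (let w = (\p.p) in ((\q.q) false)) then (let r = (if false then false else true) in (let s = true in (\t.7))) else (\a.(let b = 1 in 4))) in (0 - ((let c = 6 in (\d.c)) (let e = false in (\f.f))))))
step 5: [if@0.0] ((9 * (4 * 5)) == (let v = (if (let w = (\p.p) in ((\q.q) false)) then (let r = (if false then false else true) in (let s = true in (\t.7))) else (\a.(let b = 1 in 4))) in (0 - ((let c = 6 in (\d.c)) (let e = false in (\f.f))))))

Answer: if at 0.0 : (if false then 5 else 9)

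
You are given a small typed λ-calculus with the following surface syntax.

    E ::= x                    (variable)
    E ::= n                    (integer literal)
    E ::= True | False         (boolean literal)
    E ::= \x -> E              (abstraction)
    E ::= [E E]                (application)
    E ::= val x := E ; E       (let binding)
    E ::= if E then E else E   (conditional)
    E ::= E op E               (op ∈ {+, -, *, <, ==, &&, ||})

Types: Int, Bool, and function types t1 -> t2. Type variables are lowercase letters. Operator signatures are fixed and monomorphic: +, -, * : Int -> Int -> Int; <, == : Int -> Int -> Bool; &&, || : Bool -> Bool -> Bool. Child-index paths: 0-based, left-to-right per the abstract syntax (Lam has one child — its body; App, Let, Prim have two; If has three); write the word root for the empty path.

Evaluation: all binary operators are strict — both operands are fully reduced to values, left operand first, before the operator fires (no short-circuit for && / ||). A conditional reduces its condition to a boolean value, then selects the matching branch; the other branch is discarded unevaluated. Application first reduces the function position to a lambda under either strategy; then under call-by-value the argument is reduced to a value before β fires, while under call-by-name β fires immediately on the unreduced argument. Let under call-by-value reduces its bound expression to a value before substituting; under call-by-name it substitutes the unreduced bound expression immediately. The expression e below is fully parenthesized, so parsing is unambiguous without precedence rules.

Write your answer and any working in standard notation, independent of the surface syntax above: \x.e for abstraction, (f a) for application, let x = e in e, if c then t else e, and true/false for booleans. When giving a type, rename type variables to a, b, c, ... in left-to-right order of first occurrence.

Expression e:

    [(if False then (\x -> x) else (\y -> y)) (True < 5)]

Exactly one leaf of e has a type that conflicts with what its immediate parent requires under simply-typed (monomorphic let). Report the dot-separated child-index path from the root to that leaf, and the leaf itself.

Derivation:
  unify Bool ~ Bool
x : a
\x._ : a -> a
y : b
\y._ : b -> b
  unify a -> a ~ b -> b
  unify a ~ b
  unify b ~ b
  unify Bool ~ Int
  FAIL: mismatch Bool ~ Int

Answer: 1.0 : true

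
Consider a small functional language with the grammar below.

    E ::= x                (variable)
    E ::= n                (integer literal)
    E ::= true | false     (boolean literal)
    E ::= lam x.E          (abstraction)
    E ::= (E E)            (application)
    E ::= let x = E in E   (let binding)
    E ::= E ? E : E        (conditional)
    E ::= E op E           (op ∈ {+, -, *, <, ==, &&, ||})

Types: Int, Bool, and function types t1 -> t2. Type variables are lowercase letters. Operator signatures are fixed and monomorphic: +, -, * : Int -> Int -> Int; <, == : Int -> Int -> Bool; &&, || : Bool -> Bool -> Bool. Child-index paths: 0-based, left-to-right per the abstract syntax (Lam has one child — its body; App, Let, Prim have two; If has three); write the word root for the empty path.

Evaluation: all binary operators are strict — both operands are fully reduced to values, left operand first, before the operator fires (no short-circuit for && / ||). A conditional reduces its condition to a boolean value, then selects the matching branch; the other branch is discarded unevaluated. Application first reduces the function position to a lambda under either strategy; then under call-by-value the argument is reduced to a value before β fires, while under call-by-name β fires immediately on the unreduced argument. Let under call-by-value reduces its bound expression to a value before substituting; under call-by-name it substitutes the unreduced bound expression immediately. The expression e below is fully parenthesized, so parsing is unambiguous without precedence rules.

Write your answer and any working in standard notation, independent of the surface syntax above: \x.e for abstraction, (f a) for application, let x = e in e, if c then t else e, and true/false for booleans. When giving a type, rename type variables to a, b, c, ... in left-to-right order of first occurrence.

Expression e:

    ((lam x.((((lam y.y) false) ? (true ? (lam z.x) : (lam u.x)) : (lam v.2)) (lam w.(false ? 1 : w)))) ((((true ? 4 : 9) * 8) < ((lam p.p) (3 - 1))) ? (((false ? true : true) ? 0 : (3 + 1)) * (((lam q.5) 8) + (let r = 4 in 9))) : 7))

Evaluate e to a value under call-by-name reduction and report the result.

Answer: 2

Trace:
step 0: ((\x.((if ((\y.y) false) then (if true then (\z.x) else (\u.x)) else (\v.2)) (\w.(if false then 1 else w)))) (if (((if true then 4 else 9) * 8) < ((\p.p) (3 - 1))) then ((if (if false then true else true) then 0 else (3 + 1)) * (((\q.5) 8) + (let r = 4 in 9))) else 7))
step 1: [beta@root] ((if ((\y.y) false) then (if true then (\z.(if (((if true then 4 else 9) * 8) < ((\p.p) (3 - 1))) then ((if (if false then true else true) then 0 else (3 + 1)) * (((\q.5) 8) + (let r = 4 in 9))) else 7)) else (\u.(if (((if true then 4 else 9) * 8) < ((\p.p) (3 - 1))) then ((if (if false then true else true) then 0 else (3 + 1)) * (((\q.5) 8) + (let r = 4 in 9))) else 7))) else (\v.2)) (\w.(if false then 1 else w)))
step 2: [beta@0.0] ((if false then (if true then (\z.(if (((if true then 4 else 9) * 8) < ((\p.p) (3 - 1))) then ((if (if false then true else true) then 0 else (3 + 1)) * (((\q.5) 8) + (let r = 4 in 9))) else 7)) else (\u.(if (((if true then 4 else 9) * 8) < ((\p.p) (3 - 1))) then ((if (if false then true else true) then 0 else (3 + 1)) * (((\q.5) 8) + (let r = 4 in 9))) else 7))) else (\v.2)) (\w.(if false then 1 else w)))
step 3: [if@0] ((\v.2) (\w.(if false then 1 else w)))
step 4: [beta@root] 2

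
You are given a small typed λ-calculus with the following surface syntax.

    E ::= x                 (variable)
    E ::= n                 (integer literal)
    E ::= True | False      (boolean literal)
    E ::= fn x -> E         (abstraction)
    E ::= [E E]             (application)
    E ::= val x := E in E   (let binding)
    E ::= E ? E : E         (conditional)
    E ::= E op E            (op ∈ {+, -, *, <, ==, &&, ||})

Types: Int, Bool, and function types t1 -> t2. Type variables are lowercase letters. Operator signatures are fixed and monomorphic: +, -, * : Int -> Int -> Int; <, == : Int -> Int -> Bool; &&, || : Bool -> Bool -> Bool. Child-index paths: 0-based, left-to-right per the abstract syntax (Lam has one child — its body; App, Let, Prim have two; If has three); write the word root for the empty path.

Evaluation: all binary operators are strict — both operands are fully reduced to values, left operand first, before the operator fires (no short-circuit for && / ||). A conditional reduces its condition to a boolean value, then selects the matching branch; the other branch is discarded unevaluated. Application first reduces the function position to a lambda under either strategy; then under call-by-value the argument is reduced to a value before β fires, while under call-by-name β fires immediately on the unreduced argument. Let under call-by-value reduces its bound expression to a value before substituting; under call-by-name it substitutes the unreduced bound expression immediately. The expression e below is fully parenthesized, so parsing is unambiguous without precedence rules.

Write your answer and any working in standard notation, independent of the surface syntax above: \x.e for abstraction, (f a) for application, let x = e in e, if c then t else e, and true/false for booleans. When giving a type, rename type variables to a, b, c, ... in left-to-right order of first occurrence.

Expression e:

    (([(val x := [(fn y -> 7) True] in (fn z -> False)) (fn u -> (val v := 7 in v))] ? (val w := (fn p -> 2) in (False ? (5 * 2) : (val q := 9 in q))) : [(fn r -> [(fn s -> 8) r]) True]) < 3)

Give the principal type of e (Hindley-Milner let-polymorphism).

Working:
\y._ : a -> Int
  unify a -> Int ~ Bool -> b
  unify a ~ Bool
  unify Int ~ b
_ _ : Int
let x : Int
\z._ : c -> Bool
let v : Int
v : Int
\u._ : d -> Int
  unify c -> Bool ~ (d -> Int) -> e
  unify c ~ d -> Int
  unify Bool ~ e
_ _ : Bool
  unify Bool ~ Bool
\p._ : f -> Int
let w : forall. f -> Int
  unify Bool ~ Bool
  unify Int ~ Int
  unify Int ~ Int
let q : Int
q : Int
  unify Int ~ Int
\s._ : h -> Int
r : g
  unify h -> Int ~ g -> i
  unify h ~ g
  unify Int ~ i
_ _ : Int
\r._ : g -> Int
  unify g -> Int ~ Bool -> j
  unify g ~ Bool
  unify Int ~ j
_ _ : Int
  unify Int ~ Int
  unify Int ~ Int
  unify Int ~ Int

Answer: Bool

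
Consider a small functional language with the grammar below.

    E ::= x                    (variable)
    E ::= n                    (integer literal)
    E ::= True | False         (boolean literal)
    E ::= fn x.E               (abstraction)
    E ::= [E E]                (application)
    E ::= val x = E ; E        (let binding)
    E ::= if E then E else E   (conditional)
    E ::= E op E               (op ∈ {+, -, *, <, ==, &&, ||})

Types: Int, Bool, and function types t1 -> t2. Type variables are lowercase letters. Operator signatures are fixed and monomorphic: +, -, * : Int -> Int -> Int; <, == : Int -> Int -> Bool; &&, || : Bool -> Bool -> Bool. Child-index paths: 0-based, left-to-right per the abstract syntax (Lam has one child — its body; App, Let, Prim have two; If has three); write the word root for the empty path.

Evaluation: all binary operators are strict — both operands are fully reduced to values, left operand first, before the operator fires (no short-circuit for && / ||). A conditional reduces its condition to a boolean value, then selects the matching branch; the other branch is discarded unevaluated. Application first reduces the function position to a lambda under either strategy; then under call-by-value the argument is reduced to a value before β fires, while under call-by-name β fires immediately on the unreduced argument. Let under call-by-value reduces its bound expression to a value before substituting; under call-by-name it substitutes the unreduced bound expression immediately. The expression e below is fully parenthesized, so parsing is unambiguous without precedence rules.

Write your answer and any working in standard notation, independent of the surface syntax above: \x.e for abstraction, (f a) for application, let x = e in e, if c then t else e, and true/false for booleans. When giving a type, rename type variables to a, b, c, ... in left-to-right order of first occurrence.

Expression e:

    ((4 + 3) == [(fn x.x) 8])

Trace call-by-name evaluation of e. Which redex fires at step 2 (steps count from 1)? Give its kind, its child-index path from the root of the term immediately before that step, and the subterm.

Trace:
step 0: ((4 + 3) == ((\x.x) 8))
step 1: [delta@0] (7 == ((\x.x) 8))
step 2: [beta@1] (7 == 8)

Answer: beta at 1 : ((\x.x) 8)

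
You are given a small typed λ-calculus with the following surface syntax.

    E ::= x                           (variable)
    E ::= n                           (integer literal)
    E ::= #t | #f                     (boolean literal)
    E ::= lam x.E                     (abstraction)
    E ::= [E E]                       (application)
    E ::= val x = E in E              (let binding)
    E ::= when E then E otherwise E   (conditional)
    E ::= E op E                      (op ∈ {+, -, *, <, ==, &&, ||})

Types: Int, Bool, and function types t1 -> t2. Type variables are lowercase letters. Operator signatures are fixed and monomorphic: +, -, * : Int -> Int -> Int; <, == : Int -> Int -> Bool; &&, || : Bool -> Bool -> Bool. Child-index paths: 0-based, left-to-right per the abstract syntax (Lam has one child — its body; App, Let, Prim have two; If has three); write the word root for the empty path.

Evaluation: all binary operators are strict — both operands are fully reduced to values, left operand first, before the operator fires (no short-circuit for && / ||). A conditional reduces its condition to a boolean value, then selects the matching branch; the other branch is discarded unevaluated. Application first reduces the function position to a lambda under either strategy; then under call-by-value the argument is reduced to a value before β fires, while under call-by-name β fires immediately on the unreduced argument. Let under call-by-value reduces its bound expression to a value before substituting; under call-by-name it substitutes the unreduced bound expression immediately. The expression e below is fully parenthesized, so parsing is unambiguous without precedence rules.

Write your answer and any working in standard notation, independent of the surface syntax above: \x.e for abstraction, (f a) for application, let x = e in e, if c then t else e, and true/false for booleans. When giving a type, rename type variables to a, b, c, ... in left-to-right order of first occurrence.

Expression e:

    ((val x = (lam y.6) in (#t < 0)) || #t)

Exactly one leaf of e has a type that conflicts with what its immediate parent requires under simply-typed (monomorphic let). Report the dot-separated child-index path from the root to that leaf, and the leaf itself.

Answer: 0.1.0 : true

Trace:
\y._ : a -> Int
let x : a -> Int
  unify Bool ~ Int
  FAIL: mismatch Bool ~ Int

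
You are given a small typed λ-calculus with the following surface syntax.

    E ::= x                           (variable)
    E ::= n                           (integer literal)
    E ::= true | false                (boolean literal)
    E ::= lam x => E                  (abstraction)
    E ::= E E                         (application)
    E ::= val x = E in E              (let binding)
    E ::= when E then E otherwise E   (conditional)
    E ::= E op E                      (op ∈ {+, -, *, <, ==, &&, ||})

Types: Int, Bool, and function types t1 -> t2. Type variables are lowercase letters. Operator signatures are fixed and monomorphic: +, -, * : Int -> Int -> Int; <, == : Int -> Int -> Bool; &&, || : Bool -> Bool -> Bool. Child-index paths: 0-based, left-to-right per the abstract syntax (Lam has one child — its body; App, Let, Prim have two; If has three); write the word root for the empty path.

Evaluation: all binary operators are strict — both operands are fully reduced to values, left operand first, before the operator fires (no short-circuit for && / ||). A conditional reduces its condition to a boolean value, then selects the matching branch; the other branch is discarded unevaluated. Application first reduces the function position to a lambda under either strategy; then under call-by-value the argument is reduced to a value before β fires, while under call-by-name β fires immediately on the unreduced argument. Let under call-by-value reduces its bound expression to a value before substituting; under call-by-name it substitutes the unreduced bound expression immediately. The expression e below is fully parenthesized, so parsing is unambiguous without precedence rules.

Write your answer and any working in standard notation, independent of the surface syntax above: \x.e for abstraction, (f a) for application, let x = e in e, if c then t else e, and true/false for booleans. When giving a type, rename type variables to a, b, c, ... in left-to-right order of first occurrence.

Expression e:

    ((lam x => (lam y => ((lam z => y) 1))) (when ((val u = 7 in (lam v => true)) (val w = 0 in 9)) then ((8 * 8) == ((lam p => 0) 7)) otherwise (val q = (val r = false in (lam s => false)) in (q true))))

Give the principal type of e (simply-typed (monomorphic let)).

Answer: a -> a

Derivation:
y : b
\z._ : c -> b
  unify c -> b ~ Int -> d
  unify c ~ Int
  unify b ~ d
_ _ : d
\y._ : d -> d
\x._ : a -> d -> d
let u : Int
\v._ : e -> Bool
let w : Int
  unify e -> Bool ~ Int -> f
  unify e ~ Int
  unify Bool ~ f
_ _ : Bool
  unify Bool ~ Bool
  unify Int ~ Int
  unify Int ~ Int
  unify Int ~ Int
\p._ : g -> Int
  unify g -> Int ~ Int -> h
  unify g ~ Int
  unify Int ~ h
_ _ : Int
  unify Int ~ Int
let r : Bool
\s._ : i -> Bool
let q : i -> Bool
q : i -> Bool
  unify i -> Bool ~ Bool -> j
  unify i ~ Bool
  unify Bool ~ j
_ _ : Bool
  unify Bool ~ Bool
  unify a -> d -> d ~ Bool -> k
  unify a ~ Bool
  unify d -> d ~ k
_ _ : d -> d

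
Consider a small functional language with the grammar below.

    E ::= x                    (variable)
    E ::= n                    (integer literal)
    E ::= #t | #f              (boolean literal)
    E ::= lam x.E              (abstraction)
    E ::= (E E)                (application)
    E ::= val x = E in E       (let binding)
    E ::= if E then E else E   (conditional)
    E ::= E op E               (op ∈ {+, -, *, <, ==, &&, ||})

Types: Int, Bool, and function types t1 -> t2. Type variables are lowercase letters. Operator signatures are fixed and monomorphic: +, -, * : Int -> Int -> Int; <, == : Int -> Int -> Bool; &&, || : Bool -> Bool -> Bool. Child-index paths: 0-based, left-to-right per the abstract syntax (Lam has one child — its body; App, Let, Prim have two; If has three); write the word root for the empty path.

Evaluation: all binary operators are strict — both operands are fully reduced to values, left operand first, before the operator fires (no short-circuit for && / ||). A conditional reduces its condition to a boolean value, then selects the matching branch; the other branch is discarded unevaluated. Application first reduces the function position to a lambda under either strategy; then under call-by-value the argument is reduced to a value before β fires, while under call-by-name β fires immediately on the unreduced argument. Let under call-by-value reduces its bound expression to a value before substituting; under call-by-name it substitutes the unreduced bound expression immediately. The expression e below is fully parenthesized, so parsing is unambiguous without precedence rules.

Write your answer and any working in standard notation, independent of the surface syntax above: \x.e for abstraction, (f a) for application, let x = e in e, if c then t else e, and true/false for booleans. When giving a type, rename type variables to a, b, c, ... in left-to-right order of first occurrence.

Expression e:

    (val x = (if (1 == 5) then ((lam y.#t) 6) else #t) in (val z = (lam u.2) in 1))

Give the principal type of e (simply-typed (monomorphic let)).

Answer: Int

Working:
  unify Int ~ Int
  unify Int ~ Int
  unify Bool ~ Bool
\y._ : a -> Bool
  unify a -> Bool ~ Int -> b
  unify a ~ Int
  unify Bool ~ b
_ _ : Bool
  unify Bool ~ Bool
let x : Bool
\u._ : c -> Int
let z : c -> Int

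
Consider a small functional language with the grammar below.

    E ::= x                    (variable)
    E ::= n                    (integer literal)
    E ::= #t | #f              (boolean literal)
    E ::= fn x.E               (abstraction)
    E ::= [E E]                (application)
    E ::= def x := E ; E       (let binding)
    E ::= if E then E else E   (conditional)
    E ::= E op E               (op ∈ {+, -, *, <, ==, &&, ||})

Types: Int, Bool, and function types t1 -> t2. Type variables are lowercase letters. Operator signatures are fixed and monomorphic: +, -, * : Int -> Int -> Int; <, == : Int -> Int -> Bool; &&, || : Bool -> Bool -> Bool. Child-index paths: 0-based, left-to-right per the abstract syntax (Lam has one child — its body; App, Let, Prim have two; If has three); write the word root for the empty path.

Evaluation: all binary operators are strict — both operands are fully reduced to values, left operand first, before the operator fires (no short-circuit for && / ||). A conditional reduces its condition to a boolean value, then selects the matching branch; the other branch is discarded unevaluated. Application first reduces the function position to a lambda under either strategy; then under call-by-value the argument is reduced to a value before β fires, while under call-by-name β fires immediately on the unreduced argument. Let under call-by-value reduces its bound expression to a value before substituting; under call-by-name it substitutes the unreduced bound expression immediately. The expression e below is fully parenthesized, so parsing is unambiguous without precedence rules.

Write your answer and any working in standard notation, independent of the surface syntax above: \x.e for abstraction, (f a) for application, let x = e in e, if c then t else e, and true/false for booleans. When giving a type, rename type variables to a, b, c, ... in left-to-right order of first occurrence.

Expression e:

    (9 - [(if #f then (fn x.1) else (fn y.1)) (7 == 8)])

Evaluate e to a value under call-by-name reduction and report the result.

Trace:
step 0: (9 - ((if false then (\x.1) else (\y.1)) (7 == 8)))
step 1: [if@1.0] (9 - ((\y.1) (7 == 8)))
step 2: [beta@1] (9 - 1)
step 3: [delta@root] 8

Answer: 8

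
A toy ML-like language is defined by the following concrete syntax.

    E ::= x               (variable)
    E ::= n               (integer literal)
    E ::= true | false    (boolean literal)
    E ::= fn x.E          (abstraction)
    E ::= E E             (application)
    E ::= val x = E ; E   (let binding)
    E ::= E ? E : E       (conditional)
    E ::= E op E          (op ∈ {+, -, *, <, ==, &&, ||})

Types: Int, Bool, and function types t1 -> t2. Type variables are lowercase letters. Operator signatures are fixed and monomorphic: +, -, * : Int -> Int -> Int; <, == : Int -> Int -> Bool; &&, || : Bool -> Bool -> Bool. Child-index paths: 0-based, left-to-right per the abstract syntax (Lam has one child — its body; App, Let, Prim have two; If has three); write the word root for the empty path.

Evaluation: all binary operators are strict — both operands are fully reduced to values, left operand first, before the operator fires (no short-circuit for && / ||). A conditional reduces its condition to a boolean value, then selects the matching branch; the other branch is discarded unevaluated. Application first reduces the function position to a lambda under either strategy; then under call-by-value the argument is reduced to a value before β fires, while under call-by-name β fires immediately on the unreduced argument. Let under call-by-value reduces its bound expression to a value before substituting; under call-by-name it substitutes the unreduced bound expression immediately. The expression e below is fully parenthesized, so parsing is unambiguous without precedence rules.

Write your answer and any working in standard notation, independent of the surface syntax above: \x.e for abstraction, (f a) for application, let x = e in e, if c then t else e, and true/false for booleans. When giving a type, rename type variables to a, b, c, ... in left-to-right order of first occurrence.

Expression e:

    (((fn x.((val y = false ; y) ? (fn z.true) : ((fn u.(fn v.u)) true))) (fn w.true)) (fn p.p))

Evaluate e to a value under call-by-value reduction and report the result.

Working:
step 0: (((\x.(if (let y = false in y) then (\z.true) else ((\u.(\v.u)) true))) (\w.true)) (\p.p))
step 1: [beta@0] ((if (let y = false in y) then (\z.true) else ((\u.(\v.u)) true)) (\p.p))
step 2: [let@0.0] ((if false then (\z.true) else ((\u.(\v.u)) true)) (\p.p))
step 3: [if@0] (((\u.(\v.u)) true) (\p.p))
step 4: [beta@0] ((\v.true) (\p.p))
step 5: [beta@root] true

Answer: true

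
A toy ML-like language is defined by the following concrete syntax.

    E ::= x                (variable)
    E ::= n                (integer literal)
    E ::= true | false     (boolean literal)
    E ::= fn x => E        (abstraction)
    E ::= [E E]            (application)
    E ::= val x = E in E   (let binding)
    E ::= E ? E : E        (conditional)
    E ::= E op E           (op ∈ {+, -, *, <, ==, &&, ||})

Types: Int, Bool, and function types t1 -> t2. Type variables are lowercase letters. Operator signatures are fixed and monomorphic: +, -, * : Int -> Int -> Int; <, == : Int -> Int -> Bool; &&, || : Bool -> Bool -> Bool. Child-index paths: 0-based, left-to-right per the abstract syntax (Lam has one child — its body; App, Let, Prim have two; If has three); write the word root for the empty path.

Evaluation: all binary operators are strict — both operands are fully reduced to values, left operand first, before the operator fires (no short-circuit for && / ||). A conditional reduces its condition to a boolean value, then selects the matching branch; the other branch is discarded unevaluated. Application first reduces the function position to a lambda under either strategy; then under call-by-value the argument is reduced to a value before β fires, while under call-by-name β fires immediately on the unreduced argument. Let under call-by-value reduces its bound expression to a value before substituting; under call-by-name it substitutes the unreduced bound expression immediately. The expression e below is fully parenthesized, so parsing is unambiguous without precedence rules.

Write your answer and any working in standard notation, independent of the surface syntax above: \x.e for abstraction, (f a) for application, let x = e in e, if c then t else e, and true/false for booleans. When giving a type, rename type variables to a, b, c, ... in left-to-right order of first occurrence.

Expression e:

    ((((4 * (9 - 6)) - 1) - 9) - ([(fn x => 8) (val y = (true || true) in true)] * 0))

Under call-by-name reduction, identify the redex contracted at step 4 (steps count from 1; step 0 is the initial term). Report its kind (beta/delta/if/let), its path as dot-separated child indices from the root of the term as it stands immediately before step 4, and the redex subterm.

Answer: delta at 0 : (11 - 9)

Working:
step 0: ((((4 * (9 - 6)) - 1) - 9) - (((\x.8) (let y = (true || true) in true)) * 0))
step 1: [delta@0.0.0.1] ((((4 * 3) - 1) - 9) - (((\x.8) (let y = (true || true) in true)) * 0))
step 2: [delta@0.0.0] (((12 - 1) - 9) - (((\x.8) (let y = (true || true) in true)) * 0))
step 3: [delta@0.0] ((11 - 9) - (((\x.8) (let y = (true || true) in true)) * 0))
step 4: [delta@0] (2 - (((\x.8) (let y = (true || true) in true)) * 0))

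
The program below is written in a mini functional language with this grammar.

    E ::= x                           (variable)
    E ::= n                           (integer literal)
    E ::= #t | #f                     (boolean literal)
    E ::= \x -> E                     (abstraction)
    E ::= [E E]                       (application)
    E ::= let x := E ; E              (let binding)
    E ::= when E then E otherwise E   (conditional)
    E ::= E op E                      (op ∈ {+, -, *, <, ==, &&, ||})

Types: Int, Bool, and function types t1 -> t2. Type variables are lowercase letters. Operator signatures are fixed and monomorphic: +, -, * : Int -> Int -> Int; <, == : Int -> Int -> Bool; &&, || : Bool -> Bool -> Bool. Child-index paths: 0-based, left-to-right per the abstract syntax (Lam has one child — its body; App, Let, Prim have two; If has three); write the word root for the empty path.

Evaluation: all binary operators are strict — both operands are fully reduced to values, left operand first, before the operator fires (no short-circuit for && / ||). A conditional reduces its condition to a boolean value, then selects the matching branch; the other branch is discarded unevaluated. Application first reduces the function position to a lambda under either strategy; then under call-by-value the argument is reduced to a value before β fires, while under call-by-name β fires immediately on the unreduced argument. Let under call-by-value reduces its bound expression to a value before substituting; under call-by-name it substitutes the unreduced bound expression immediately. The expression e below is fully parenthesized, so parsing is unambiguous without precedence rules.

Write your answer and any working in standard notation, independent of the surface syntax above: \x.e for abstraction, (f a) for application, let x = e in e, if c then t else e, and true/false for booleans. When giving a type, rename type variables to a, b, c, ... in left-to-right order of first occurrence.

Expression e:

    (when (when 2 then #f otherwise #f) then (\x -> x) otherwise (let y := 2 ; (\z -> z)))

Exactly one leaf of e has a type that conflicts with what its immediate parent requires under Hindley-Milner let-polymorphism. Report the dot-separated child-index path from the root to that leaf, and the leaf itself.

Derivation:
  unify Int ~ Bool
  FAIL: mismatch Int ~ Bool

Answer: 0.0 : 2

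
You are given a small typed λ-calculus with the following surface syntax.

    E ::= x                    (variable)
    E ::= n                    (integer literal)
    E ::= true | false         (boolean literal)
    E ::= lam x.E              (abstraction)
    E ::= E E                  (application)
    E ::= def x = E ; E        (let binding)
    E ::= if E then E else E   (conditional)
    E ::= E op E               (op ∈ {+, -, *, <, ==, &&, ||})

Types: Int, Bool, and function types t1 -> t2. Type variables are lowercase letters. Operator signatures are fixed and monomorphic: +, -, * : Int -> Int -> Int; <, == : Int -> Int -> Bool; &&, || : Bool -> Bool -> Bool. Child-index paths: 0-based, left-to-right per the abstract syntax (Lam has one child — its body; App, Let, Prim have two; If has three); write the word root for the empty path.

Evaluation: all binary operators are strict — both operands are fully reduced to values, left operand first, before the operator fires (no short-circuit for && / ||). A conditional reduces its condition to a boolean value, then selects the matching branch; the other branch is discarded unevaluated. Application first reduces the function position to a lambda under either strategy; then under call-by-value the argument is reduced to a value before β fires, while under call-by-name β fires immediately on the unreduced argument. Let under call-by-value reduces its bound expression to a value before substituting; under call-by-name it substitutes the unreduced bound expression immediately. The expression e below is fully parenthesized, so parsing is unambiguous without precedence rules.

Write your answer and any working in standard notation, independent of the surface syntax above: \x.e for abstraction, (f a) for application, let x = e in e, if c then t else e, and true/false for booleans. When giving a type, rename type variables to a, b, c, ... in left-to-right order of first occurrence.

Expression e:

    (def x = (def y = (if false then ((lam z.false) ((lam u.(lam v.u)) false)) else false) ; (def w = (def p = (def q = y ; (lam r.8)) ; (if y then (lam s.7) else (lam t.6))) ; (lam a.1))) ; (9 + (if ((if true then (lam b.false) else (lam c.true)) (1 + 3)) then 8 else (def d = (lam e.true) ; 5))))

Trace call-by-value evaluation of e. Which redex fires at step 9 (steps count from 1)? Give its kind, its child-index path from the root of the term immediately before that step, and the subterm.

Derivation:
step 0: (let x = (let y = (if false then ((\z.false) ((\u.(\v.u)) false)) else false) in (let w = (let p = (let q = y in (\r.8)) in (if y then (\s.7) else (\t.6))) in (\a.1))) in (9 + (if ((if true then (\b.false) else (\c.true)) (1 + 3)) then 8 else (let d = (\e.true) in 5))))
step 1: [if@0.0] (let x = (let y = false in (let w = (let p = (let q = y in (\r.8)) in (if y then (\s.7) else (\t.6))) in (\a.1))) in (9 + (if ((if true then (\b.false) else (\c.true)) (1 + 3)) then 8 else (let d = (\e.true) in 5))))
step 2: [let@0] (let x = (let w = (let p = (let q = false in (\r.8)) in (if false then (\s.7) else (\t.6))) in (\a.1)) in (9 + (if ((if true then (\b.false) else (\c.true)) (1 + 3)) then 8 else (let d = (\e.true) in 5))))
step 3: [let@0.0.0] (let x = (let w = (let p = (\r.8) in (if false then (\s.7) else (\t.6))) in (\a.1)) in (9 + (if ((if true then (\b.false) else (\c.true)) (1 + 3)) then 8 else (let d = (\e.true) in 5))))
step 4: [let@0.0] (let x = (let w = (if false then (\s.7) else (\t.6)) in (\a.1)) in (9 + (if ((if true then (\b.false) else (\c.true)) (1 + 3)) then 8 else (let d = (\e.true) in 5))))
step 5: [if@0.0] (let x = (let w = (\t.6) in (\a.1)) in (9 + (if ((if true then (\b.false) else (\c.true)) (1 + 3)) then 8 else (let d = (\e.true) in 5))))
step 6: [let@0] (let x = (\a.1) in (9 + (if ((if true then (\b.false) else (\c.true)) (1 + 3)) then 8 else (let d = (\e.true) in 5))))
step 7: [let@root] (9 + (if ((if true then (\b.false) else (\c.true)) (1 + 3)) then 8 else (let d = (\e.true) in 5)))
step 8: [if@1.0.0] (9 + (if ((\b.false) (1 + 3)) then 8 else (let d = (\e.true) in 5)))
step 9: [delta@1.0.1] (9 + (if ((\b.false) 4) then 8 else (let d = (\e.true) in 5)))

Answer: delta at 1.0.1 : (1 + 3)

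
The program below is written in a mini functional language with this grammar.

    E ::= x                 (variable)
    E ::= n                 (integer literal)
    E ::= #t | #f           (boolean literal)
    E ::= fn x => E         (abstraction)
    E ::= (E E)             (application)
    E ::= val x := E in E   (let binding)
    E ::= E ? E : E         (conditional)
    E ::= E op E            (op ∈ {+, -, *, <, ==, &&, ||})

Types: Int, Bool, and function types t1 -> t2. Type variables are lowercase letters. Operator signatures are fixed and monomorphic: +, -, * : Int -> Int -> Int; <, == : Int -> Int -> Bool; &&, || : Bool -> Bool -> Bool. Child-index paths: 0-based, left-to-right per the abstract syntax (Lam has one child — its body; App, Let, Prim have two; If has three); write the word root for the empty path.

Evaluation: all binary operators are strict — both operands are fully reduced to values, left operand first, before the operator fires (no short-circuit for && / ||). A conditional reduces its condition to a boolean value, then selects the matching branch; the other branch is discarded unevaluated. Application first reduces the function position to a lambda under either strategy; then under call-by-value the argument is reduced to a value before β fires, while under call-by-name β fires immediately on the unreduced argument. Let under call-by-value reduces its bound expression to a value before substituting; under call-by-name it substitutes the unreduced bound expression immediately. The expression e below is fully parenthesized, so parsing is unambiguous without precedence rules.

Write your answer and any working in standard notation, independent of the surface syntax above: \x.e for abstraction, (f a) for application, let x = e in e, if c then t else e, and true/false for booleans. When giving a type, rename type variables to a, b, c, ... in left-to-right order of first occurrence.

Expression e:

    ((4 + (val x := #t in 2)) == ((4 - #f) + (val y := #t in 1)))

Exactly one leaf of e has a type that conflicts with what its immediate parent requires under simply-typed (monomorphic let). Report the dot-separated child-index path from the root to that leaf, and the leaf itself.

Working:
  unify Int ~ Int
let x : Bool
  unify Int ~ Int
  unify Int ~ Int
  unify Int ~ Int
  unify Bool ~ Int
  FAIL: mismatch Bool ~ Int

Answer: 1.0.1 : false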